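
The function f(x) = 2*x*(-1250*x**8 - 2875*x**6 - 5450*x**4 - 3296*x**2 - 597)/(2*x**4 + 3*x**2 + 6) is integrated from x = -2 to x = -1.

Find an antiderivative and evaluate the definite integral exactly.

Antiderivative: F(x) = -625*x**6/3 - 250*x**4 - 100*x**2 + log(x**4 + 3*x**2/2 + 3); value = -log(25) + log(11/2) + 17175

Check any antiderivative F(x) by computing F'(x) and comparing it with f(x).
F(x) = -625*x**6/3 - 250*x**4 - 100*x**2 + log(x**4 + 3*x**2/2 + 3) is an antiderivative of f.
Check: d/dx[-625*x**6/3 - 250*x**4 - 100*x**2 + log(x**4 + 3*x**2/2 + 3)] = (-2500*x**9 - 5750*x**7 - 10900*x**5 - 6592*x**3 - 1194*x)/(2*x**4 + 3*x**2 + 6), which equals f(x).
F(-1) = -1675/3 + log(11/2); F(-2) = -53200/3 + log(25).
Integral = F(-1) - F(-2) = -log(25) + log(11/2) + 17175.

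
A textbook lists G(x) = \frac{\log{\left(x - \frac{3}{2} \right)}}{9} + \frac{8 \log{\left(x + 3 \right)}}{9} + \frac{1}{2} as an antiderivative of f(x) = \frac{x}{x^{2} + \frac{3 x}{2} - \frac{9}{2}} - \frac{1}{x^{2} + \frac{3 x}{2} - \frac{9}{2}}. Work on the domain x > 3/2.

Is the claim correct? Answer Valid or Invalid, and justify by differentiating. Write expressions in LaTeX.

d/dx[G] = \frac{2 x - 2}{2 x^{2} + 3 x - 9}
This equals f(x) exactly, so the claim holds.

Valid. The derivative of G reproduces f.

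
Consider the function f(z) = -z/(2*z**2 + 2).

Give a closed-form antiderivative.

f matches the chain-rule pattern g'(h)*h' with inner function h(z) = z**2 + 1; substituting u = h(z) collapses the integral.
Check: d/dz[-log(z**2 + 1)/4] = -z/(2*z**2 + 2) = f(z).

An antiderivative is F(z) = -log(z**2 + 1)/4.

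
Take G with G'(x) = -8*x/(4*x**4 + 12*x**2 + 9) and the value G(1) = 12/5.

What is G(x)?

G(x) = 4*(x**2 + 2)/(2*x**2 + 3)

The substitution u = x**2 + 3/2 works: G'(x) is exactly (dG/du)*(du/dx) for that inner function.
A general antiderivative is 1/(x**2 + 3/2) + C.
The condition gives C = 12/5 - (2/5) = 2.
So G(x) = 4*(x**2 + 2)/(2*x**2 + 3).
Check: d/dx[4*(x**2 + 2)/(2*x**2 + 3)] = -8*x/(4*x**4 + 12*x**2 + 9) = G'(x).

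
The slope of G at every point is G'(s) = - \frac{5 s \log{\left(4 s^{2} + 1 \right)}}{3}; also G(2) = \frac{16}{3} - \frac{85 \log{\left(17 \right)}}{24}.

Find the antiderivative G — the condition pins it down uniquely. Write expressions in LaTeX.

G(s) = - \frac{5 s^{2} \log{\left(4 s^{2} + 1 \right)}}{6} + \frac{5 s^{2}}{6} - \frac{5 \log{\left(4 s^{2} + 1 \right)}}{24} + 2

Whatever form G(s) takes, its d/ds must return the stated G'(s).
A general antiderivative is - \frac{5 s^{2} \log{\left(4 s^{2} + 1 \right)}}{6} + \frac{5 s^{2}}{6} - \frac{5 \log{\left(4 s^{2} + 1 \right)}}{24} + C.
The condition gives C = \frac{16}{3} - \frac{85 \log{\left(17 \right)}}{24} - (\frac{10}{3} - \frac{85 \log{\left(17 \right)}}{24}) = 2.
So G(s) = - \frac{5 s^{2} \log{\left(4 s^{2} + 1 \right)}}{6} + \frac{5 s^{2}}{6} - \frac{5 \log{\left(4 s^{2} + 1 \right)}}{24} + 2.
Check: d/ds[- \frac{5 s^{2} \log{\left(4 s^{2} + 1 \right)}}{6} + \frac{5 s^{2}}{6} - \frac{5 \log{\left(4 s^{2} + 1 \right)}}{24} + 2] = - \frac{5 s \log{\left(4 s^{2} + 1 \right)}}{3} = G'(s).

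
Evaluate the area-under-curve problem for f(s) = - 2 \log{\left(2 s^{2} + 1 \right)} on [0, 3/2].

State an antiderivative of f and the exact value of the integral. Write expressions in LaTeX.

Whatever form F(s) takes, F'(s) = f(s) is non-negotiable.
F(s) = - 2 s \log{\left(2 s^{2} + 1 \right)} + 4 s - 2 \sqrt{2} \operatorname{atan}{\left(\sqrt{2} s \right)} is an antiderivative of f.
Check: d/ds[- 2 s \log{\left(2 s^{2} + 1 \right)} + 4 s - 2 \sqrt{2} \operatorname{atan}{\left(\sqrt{2} s \right)}] = - 2 \log{\left(2 s^{2} + 1 \right)} = f(s).
F(3/2) = - 3 \log{\left(\frac{11}{2} \right)} - 2 \sqrt{2} \operatorname{atan}{\left(\frac{3 \sqrt{2}}{2} \right)} + 6; F(0) = 0.
Integral = F(3/2) - F(0) = - 3 \log{\left(\frac{11}{2} \right)} - 2 \sqrt{2} \operatorname{atan}{\left(\frac{3 \sqrt{2}}{2} \right)} + 6.

Antiderivative: F(s) = - 2 s \log{\left(2 s^{2} + 1 \right)} + 4 s - 2 \sqrt{2} \operatorname{atan}{\left(\sqrt{2} s \right)}; value = - 3 \log{\left(\frac{11}{2} \right)} - 2 \sqrt{2} \operatorname{atan}{\left(\frac{3 \sqrt{2}}{2} \right)} + 6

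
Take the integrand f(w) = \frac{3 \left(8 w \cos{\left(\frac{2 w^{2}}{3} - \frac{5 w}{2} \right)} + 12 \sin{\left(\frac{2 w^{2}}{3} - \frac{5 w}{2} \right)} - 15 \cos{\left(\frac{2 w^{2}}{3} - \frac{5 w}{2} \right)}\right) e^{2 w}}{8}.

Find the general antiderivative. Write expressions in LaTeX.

f has the shape u'v + uv' for u = \frac{9 e^{2 w}}{4} and v = \sin{\left(\frac{2 w^{2}}{3} - \frac{5 w}{2} \right)} — it is the derivative of the product u*v.
Check: d/dw[\frac{9 e^{2 w} \sin{\left(\frac{2 w^{2}}{3} - \frac{5 w}{2} \right)}}{4}] = 3 w e^{2 w} \cos{\left(\frac{2 w^{2}}{3} - \frac{5 w}{2} \right)} + \frac{9 e^{2 w} \sin{\left(\frac{2 w^{2}}{3} - \frac{5 w}{2} \right)}}{2} - \frac{45 e^{2 w} \cos{\left(\frac{2 w^{2}}{3} - \frac{5 w}{2} \right)}}{8}, which equals f(w).

F(w) = \frac{9 e^{2 w} \sin{\left(\frac{2 w^{2}}{3} - \frac{5 w}{2} \right)}}{4} + C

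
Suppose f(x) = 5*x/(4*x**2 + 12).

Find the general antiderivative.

f matches the chain-rule pattern g'(h)*h' with inner function h(x) = x**2 + 3; substituting u = h(x) collapses the integral.
Check: d/dx[5*log(x**2 + 3)/8] = 5*x/(4*x**2 + 12) = f(x).

F(x) = 5*log(x**2 + 3)/8 + C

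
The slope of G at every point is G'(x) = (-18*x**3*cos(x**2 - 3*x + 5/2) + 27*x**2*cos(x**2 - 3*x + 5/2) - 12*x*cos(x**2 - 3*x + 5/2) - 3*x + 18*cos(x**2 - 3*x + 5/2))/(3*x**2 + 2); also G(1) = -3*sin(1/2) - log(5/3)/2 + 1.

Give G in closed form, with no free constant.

G(x) = -(log(x**2 + 2/3) + 6*sin(x**2 - 3*x + 5/2) - 2)/2

Any candidate G(x) must reproduce the stated G'(x) exactly.
A general antiderivative is -log(x**2 + 2/3)/2 - 3*sin(x**2 - 3*x + 5/2) + C.
The condition gives C = -3*sin(1/2) - log(5/3)/2 + 1 - (-3*sin(1/2) - log(5/3)/2) = 1.
So G(x) = -(log(x**2 + 2/3) + 6*sin(x**2 - 3*x + 5/2) - 2)/2.
Check: d/dx[-(log(x**2 + 2/3) + 6*sin(x**2 - 3*x + 5/2) - 2)/2] = (-18*x**3*cos(x**2 - 3*x + 5/2) + 27*x**2*cos(x**2 - 3*x + 5/2) - 12*x*cos(x**2 - 3*x + 5/2) - 3*x + 18*cos(x**2 - 3*x + 5/2))/(3*x**2 + 2) = G'(x).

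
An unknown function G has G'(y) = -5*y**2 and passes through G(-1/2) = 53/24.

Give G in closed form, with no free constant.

G(y) = (6 - 5*y**3)/3

A first test for any G(y): its y-derivative must equal the given G'(y).
A general antiderivative is 1 - 5*y**3/3 + C.
The condition gives C = 53/24 - (29/24) = 1.
So G(y) = (6 - 5*y**3)/3.
Check: d/dy[(6 - 5*y**3)/3] = -5*y**2 = G'(y).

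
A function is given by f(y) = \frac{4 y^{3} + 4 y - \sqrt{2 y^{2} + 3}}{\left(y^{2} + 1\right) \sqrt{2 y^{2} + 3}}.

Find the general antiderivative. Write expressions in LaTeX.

Differentiate the proposed F(y) back; it has to land on f(y) exactly.
Check: d/dy[2 \sqrt{2 y^{2} + 3} - \operatorname{atan}{\left(y \right)}] = \frac{4 y^{3} + 4 y - \sqrt{2 y^{2} + 3}}{y^{2} \sqrt{2 y^{2} + 3} + \sqrt{2 y^{2} + 3}}, which equals f(y).

F(y) = 2 \sqrt{2 y^{2} + 3} - \operatorname{atan}{\left(y \right)} + C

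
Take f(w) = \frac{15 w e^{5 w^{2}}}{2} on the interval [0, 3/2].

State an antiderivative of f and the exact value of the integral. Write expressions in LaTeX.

Antiderivative: F(w) = \frac{3 e^{5 w^{2}}}{4}; value = - \frac{3}{4} + \frac{3 e^{\frac{45}{4}}}{4}

The substitution u = 5 w^{2} works: f is exactly (dF/du)*(du/dw) for that inner function.
F(w) = \frac{3 e^{5 w^{2}}}{4} is an antiderivative of f.
Check: d/dw[\frac{3 e^{5 w^{2}}}{4}] = \frac{15 w e^{5 w^{2}}}{2} = f(w).
F(3/2) = \frac{3 e^{\frac{45}{4}}}{4}; F(0) = \frac{3}{4}.
Integral = F(3/2) - F(0) = - \frac{3}{4} + \frac{3 e^{\frac{45}{4}}}{4}.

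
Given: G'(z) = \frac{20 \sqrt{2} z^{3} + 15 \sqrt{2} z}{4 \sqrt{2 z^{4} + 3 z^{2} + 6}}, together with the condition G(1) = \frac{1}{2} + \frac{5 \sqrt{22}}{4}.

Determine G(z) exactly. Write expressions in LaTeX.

G'(z) matches the chain-rule pattern g'(h)*h' with inner function h(z) = z^{4} + \frac{3 z^{2}}{2} + 3; substituting u = h(z) collapses the integral.
A general antiderivative is \frac{5 \sqrt{z^{4} + \frac{3 z^{2}}{2} + 3}}{2} + C.
The condition gives C = \frac{1}{2} + \frac{5 \sqrt{22}}{4} - (\frac{5 \sqrt{22}}{4}) = \frac{1}{2}.
So G(z) = \frac{5 \sqrt{z^{4} + \frac{3 z^{2}}{2} + 3}}{2} + \frac{1}{2}.
Check: d/dz[\frac{5 \sqrt{z^{4} + \frac{3 z^{2}}{2} + 3}}{2} + \frac{1}{2}] = \frac{20 \sqrt{2} z^{3} + 15 \sqrt{2} z}{4 \sqrt{2 z^{4} + 3 z^{2} + 6}} = G'(z).

G(z) = \frac{5 \sqrt{z^{4} + \frac{3 z^{2}}{2} + 3}}{2} + \frac{1}{2}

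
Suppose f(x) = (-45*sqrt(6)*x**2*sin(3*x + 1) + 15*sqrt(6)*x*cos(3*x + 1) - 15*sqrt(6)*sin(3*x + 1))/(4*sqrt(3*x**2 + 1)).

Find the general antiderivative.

F(x) = 15*sqrt(2*x**2 + 2/3)*cos(3*x + 1)/4 + C

f has the shape u'v + uv' for u = 15*sqrt(2*x**2 + 2/3)/4 and v = cos(3*x + 1) — it is the derivative of the product u*v.
Check: d/dx[15*sqrt(2*x**2 + 2/3)*cos(3*x + 1)/4] = sqrt(3)*(-135*sqrt(2)*x**2*sin(3*x + 1) + 45*sqrt(2)*x*cos(3*x + 1) - 45*sqrt(2)*sin(3*x + 1))/(12*sqrt(3*x**2 + 1)), which equals f(x).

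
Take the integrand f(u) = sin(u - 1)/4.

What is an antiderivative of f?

An antiderivative is F(u) = -cos(u - 1)/4.

Since d/du undoes antidifferentiation here, F'(u) = f(u) is required of F(u).
Check: d/du[-cos(u - 1)/4] = sin(u - 1)/4 = f(u).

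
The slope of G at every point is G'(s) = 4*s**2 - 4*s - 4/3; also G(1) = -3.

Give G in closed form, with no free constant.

G(s) = (4*s**3 - 6*s**2 - 4*s - 3)/3

The integrand splits into summands that can be handled one at a time.
A general antiderivative is 4*s**3/3 - 2*s**2 - 4*s/3 + C.
The condition gives C = -3 - (-2) = -1.
So G(s) = (4*s**3 - 6*s**2 - 4*s - 3)/3.
Check: d/ds[(4*s**3 - 6*s**2 - 4*s - 3)/3] = 4*s**2 - 4*s - 4/3 = G'(s).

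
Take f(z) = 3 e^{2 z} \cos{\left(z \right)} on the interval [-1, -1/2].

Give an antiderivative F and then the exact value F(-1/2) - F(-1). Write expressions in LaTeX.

For F(z) to be correct the identity F'(z) - f(z) = 0 must hold.
F(z) = \frac{3 \left(\sin{\left(z \right)} + 2 \cos{\left(z \right)}\right) e^{2 z}}{5} is an antiderivative of f.
Check: d/dz[\frac{3 \left(\sin{\left(z \right)} + 2 \cos{\left(z \right)}\right) e^{2 z}}{5}] = 3 e^{2 z} \cos{\left(z \right)} = f(z).
F(-1/2) = - \frac{3 \sin{\left(\frac{1}{2} \right)}}{5 e} + \frac{6 \cos{\left(\frac{1}{2} \right)}}{5 e}; F(-1) = - \frac{3 \sin{\left(1 \right)}}{5 e^{2}} + \frac{6 \cos{\left(1 \right)}}{5 e^{2}}.
Integral = F(-1/2) - F(-1) = - \frac{3 \sin{\left(\frac{1}{2} \right)}}{5 e} - \frac{6 \cos{\left(1 \right)}}{5 e^{2}} + \frac{3 \sin{\left(1 \right)}}{5 e^{2}} + \frac{6 \cos{\left(\frac{1}{2} \right)}}{5 e}.

Antiderivative: F(z) = \frac{3 \left(\sin{\left(z \right)} + 2 \cos{\left(z \right)}\right) e^{2 z}}{5}; value = - \frac{3 \sin{\left(\frac{1}{2} \right)}}{5 e} - \frac{6 \cos{\left(1 \right)}}{5 e^{2}} + \frac{3 \sin{\left(1 \right)}}{5 e^{2}} + \frac{6 \cos{\left(\frac{1}{2} \right)}}{5 e}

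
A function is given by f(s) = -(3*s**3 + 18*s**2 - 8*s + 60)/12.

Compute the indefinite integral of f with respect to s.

F(s) = -s*(3*s**3 + 24*s**2 - 16*s + 240)/48 + C

Differentiate the proposed F(s) back; it has to land on f(s) exactly.
Check: d/ds[-s*(3*s**3 + 24*s**2 - 16*s + 240)/48] = -s**3/4 - 3*s**2/2 + 2*s/3 - 5, which equals f(s).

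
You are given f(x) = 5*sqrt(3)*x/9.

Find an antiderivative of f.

An antiderivative is F(x) = 5*sqrt(x**2/2 + 1)*sqrt(3*x**2/2 + 3)/9.

Recognize the product-rule pattern: f = u'v + uv' with u = 5*sqrt(x**2/2 + 1)/9, v = sqrt(3*x**2/2 + 3), so integration by parts undoes it.
Check: d/dx[5*sqrt(x**2/2 + 1)*sqrt(3*x**2/2 + 3)/9] = 5*sqrt(3)*x/9 = f(x).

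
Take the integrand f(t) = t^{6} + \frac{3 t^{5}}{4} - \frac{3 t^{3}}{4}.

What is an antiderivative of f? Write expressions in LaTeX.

An antiderivative is F(t) = \frac{t^{4} \left(16 t^{3} + 14 t^{2} - 21\right)}{112}.

The integrand splits into summands that can be handled one at a time.
Check: d/dt[\frac{t^{4} \left(16 t^{3} + 14 t^{2} - 21\right)}{112}] = t^{6} + \frac{3 t^{5}}{4} - \frac{3 t^{3}}{4} = f(t).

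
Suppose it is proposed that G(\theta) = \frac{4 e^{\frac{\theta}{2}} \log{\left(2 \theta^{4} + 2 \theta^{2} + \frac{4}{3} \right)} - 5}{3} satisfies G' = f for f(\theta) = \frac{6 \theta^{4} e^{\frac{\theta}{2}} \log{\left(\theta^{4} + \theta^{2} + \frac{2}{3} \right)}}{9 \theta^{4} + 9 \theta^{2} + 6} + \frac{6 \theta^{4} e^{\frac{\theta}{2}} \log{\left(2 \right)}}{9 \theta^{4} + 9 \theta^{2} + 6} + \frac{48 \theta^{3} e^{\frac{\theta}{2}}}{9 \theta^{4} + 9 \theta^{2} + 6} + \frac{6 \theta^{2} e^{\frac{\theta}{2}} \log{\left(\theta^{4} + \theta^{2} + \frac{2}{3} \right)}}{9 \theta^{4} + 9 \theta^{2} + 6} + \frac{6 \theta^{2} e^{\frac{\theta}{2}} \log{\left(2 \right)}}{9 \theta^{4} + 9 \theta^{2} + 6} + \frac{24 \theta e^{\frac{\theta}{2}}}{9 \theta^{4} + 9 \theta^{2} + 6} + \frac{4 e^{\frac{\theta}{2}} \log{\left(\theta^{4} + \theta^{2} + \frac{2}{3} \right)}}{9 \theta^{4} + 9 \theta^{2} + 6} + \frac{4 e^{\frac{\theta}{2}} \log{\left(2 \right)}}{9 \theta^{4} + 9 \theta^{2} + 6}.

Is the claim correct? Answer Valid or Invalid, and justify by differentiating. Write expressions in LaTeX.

Valid - the claim checks out under differentiation.

d/d\theta[G] = \frac{6 \theta^{4} e^{\frac{\theta}{2}} \log{\left(\theta^{4} + \theta^{2} + \frac{2}{3} \right)} + 6 \theta^{4} e^{\frac{\theta}{2}} \log{\left(2 \right)} + 48 \theta^{3} e^{\frac{\theta}{2}} + 6 \theta^{2} e^{\frac{\theta}{2}} \log{\left(\theta^{4} + \theta^{2} + \frac{2}{3} \right)} + 6 \theta^{2} e^{\frac{\theta}{2}} \log{\left(2 \right)} + 24 \theta e^{\frac{\theta}{2}} + 4 e^{\frac{\theta}{2}} \log{\left(\theta^{4} + \theta^{2} + \frac{2}{3} \right)} + 4 e^{\frac{\theta}{2}} \log{\left(2 \right)}}{9 \theta^{4} + 9 \theta^{2} + 6}
This equals f(\theta) exactly, so the claim holds.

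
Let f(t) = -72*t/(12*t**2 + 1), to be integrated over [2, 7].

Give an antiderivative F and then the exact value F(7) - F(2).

Antiderivative: F(t) = -3*log(4*t**2 + 1/3); value = -3*log(589/3) + 3*log(49/3)

The substitution u = 4*t**2 + 1/3 works: f is exactly (dF/du)*(du/dt) for that inner function.
F(t) = -3*log(4*t**2 + 1/3) is an antiderivative of f.
Check: d/dt[-3*log(4*t**2 + 1/3)] = -72*t/(12*t**2 + 1) = f(t).
F(7) = -3*log(589/3); F(2) = -3*log(49/3).
Integral = F(7) - F(2) = -3*log(589/3) + 3*log(49/3).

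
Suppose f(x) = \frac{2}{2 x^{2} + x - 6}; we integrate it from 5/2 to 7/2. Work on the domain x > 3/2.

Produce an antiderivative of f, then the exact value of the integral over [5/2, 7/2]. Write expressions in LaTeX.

Antiderivative: F(x) = \frac{2 \left(\log{\left(x - \frac{3}{2} \right)} - \log{\left(x + 2 \right)}\right)}{7}; value = - \frac{2 \log{\left(\frac{11}{2} \right)}}{7} + \frac{2 \log{\left(2 \right)}}{7} + \frac{2 \log{\left(\frac{9}{2} \right)}}{7}

The denominator factors as \left(x + 2\right) \left(2 x - 3\right); partial fractions split f into directly integrable pieces: \frac{4}{7 \left(2 x - 3\right)} - \frac{2}{7 \left(x + 2\right)}.
F(x) = \frac{2 \left(\log{\left(x - \frac{3}{2} \right)} - \log{\left(x + 2 \right)}\right)}{7} is an antiderivative of f.
Check: d/dx[\frac{2 \left(\log{\left(x - \frac{3}{2} \right)} - \log{\left(x + 2 \right)}\right)}{7}] = \frac{2}{2 x^{2} + x - 6} = f(x).
F(7/2) = - \frac{2 \log{\left(\frac{11}{2} \right)}}{7} + \frac{2 \log{\left(2 \right)}}{7}; F(5/2) = - \frac{2 \log{\left(\frac{9}{2} \right)}}{7}.
Integral = F(7/2) - F(5/2) = - \frac{2 \log{\left(\frac{11}{2} \right)}}{7} + \frac{2 \log{\left(2 \right)}}{7} + \frac{2 \log{\left(\frac{9}{2} \right)}}{7}.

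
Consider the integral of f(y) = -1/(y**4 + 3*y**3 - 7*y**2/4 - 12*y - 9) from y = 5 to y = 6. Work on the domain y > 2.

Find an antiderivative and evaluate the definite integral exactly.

Antiderivative: F(y) = -log(y - 2)/49 - 48*log(y + 3/2)/49 + log(y + 2) - 8/(14*y + 21); value = -48*log(15/2)/49 - log(7) - log(4)/49 + 16/1365 + log(3)/49 + 48*log(13/2)/49 + log(8)

The denominator factors as (y - 2)*(y + 2)*(2*y + 3)**2; partial fractions split f into directly integrable pieces: -96/(49*(2*y + 3)) + 16/(7*(2*y + 3)**2) + 1/(y + 2) - 1/(49*(y - 2)).
F(y) = -log(y - 2)/49 - 48*log(y + 3/2)/49 + log(y + 2) - 8/(14*y + 21) is an antiderivative of f.
Check: d/dy[-log(y - 2)/49 - 48*log(y + 3/2)/49 + log(y + 2) - 8/(14*y + 21)] = -4/(4*y**4 + 12*y**3 - 7*y**2 - 48*y - 36), which equals f(y).
F(6) = -48*log(15/2)/49 - 8/105 - log(4)/49 + log(8); F(5) = -48*log(13/2)/49 - 8/91 - log(3)/49 + log(7).
Integral = F(6) - F(5) = -48*log(15/2)/49 - log(7) - log(4)/49 + 16/1365 + log(3)/49 + 48*log(13/2)/49 + log(8).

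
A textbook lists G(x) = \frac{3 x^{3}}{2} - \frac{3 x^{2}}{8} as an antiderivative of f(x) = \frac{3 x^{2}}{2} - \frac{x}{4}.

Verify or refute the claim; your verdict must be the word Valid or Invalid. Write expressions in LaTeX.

Invalid: d/dx[G] - f = 3 x^{2} - \frac{x}{2}, which is not 0.

d/dx[G] = \frac{9 x^{2}}{2} - \frac{3 x}{4}
d/dx[G] - f(x) = 3 x^{2} - \frac{x}{2} != 0.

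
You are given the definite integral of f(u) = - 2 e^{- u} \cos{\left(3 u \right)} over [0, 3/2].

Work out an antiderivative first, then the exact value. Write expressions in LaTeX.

A candidate is checked by its d/du: the result must match f(u).
F(u) = \frac{\left(- 3 \sin{\left(3 u \right)} + \cos{\left(3 u \right)}\right) e^{- u}}{5} is an antiderivative of f.
Check: d/du[\frac{\left(- 3 \sin{\left(3 u \right)} + \cos{\left(3 u \right)}\right) e^{- u}}{5}] = - 2 e^{- u} \cos{\left(3 u \right)} = f(u).
F(3/2) = \frac{\cos{\left(\frac{9}{2} \right)}}{5 e^{\frac{3}{2}}} - \frac{3 \sin{\left(\frac{9}{2} \right)}}{5 e^{\frac{3}{2}}}; F(0) = \frac{1}{5}.
Integral = F(3/2) - F(0) = - \frac{1}{5} + \frac{\cos{\left(\frac{9}{2} \right)}}{5 e^{\frac{3}{2}}} - \frac{3 \sin{\left(\frac{9}{2} \right)}}{5 e^{\frac{3}{2}}}.

Antiderivative: F(u) = \frac{\left(- 3 \sin{\left(3 u \right)} + \cos{\left(3 u \right)}\right) e^{- u}}{5}; value = - \frac{1}{5} + \frac{\cos{\left(\frac{9}{2} \right)}}{5 e^{\frac{3}{2}}} - \frac{3 \sin{\left(\frac{9}{2} \right)}}{5 e^{\frac{3}{2}}}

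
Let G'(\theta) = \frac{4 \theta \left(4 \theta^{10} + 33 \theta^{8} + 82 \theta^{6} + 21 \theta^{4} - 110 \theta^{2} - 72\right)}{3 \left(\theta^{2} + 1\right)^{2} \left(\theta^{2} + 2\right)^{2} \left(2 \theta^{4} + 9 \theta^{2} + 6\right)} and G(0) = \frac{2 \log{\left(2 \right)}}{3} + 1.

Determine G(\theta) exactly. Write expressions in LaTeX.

G(\theta) = \frac{2 \log{\left(\frac{2 \theta^{4}}{3} + 3 \theta^{2} + 2 \right)}}{3} - 1 + \frac{4}{3 \left(\frac{\theta^{4}}{3} + \theta^{2} + \frac{2}{3}\right)}

A first test for any G(\theta): its \theta-derivative must equal the given G'(\theta).
A general antiderivative is \frac{2 \log{\left(\frac{2 \theta^{4}}{3} + 3 \theta^{2} + 2 \right)}}{3} + \frac{4}{3 \left(\frac{\theta^{4}}{3} + \theta^{2} + \frac{2}{3}\right)} + C.
The condition gives C = \frac{2 \log{\left(2 \right)}}{3} + 1 - (\frac{2 \log{\left(2 \right)}}{3} + 2) = -1.
So G(\theta) = \frac{2 \log{\left(\frac{2 \theta^{4}}{3} + 3 \theta^{2} + 2 \right)}}{3} - 1 + \frac{4}{3 \left(\frac{\theta^{4}}{3} + \theta^{2} + \frac{2}{3}\right)}.
Check: d/d\theta[\frac{2 \log{\left(\frac{2 \theta^{4}}{3} + 3 \theta^{2} + 2 \right)}}{3} - 1 + \frac{4}{3 \left(\frac{\theta^{4}}{3} + \theta^{2} + \frac{2}{3}\right)}] = \frac{16 \theta^{11} + 132 \theta^{9} + 328 \theta^{7} + 84 \theta^{5} - 440 \theta^{3} - 288 \theta}{6 \theta^{12} + 63 \theta^{10} + 258 \theta^{8} + 531 \theta^{6} + 582 \theta^{4} + 324 \theta^{2} + 72}, which equals G'(\theta).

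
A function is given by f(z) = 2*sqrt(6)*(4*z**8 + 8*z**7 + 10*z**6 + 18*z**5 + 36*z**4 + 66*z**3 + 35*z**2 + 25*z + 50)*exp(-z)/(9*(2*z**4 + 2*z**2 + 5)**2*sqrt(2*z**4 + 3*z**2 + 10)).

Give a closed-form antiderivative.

Whatever form F(z) takes, F'(z) = f(z) is non-negotiable.
Check: d/dz[-2*sqrt(z**4/3 + z**2/2 + 5/3)*exp(-z)/(3*(z**4 + z**2 + 5/2))] = (8*sqrt(6)*z**8 + 16*sqrt(6)*z**7 + 20*sqrt(6)*z**6 + 36*sqrt(6)*z**5 + 72*sqrt(6)*z**4 + 132*sqrt(6)*z**3 + 70*sqrt(6)*z**2 + 50*sqrt(6)*z + 100*sqrt(6))/(36*z**8*sqrt(2*z**4 + 3*z**2 + 10)*exp(z) + 72*z**6*sqrt(2*z**4 + 3*z**2 + 10)*exp(z) + 216*z**4*sqrt(2*z**4 + 3*z**2 + 10)*exp(z) + 180*z**2*sqrt(2*z**4 + 3*z**2 + 10)*exp(z) + 225*sqrt(2*z**4 + 3*z**2 + 10)*exp(z)), which equals f(z).

An antiderivative is F(z) = -2*sqrt(z**4/3 + z**2/2 + 5/3)*exp(-z)/(3*(z**4 + z**2 + 5/2)).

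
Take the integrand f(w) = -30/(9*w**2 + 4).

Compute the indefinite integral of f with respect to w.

Recover f(w) by differentiating a candidate F(w); any mismatch rules it out.
Check: d/dw[-5*atan(3*w/2)] = -30/(9*w**2 + 4) = f(w).

F(w) = -5*atan(3*w/2) + C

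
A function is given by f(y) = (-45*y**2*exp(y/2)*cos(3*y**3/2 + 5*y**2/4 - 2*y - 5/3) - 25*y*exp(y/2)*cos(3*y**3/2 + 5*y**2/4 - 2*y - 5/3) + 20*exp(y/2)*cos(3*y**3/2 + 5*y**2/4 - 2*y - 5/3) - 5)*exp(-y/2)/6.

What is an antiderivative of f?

An antiderivative F(y) passes only if d/dy[F] lands on f(y) exactly.
Check: d/dy[-5*(exp(y/2)*sin(3*y**3/2 + 5*y**2/4 - 2*y - 5/3) - 1)*exp(-y/2)/3] = (-45*y**2*exp(y/2)*cos(3*y**3/2 + 5*y**2/4 - 2*y - 5/3) - 25*y*exp(y/2)*cos(3*y**3/2 + 5*y**2/4 - 2*y - 5/3) + 20*exp(y/2)*cos(3*y**3/2 + 5*y**2/4 - 2*y - 5/3) - 5)*exp(-y/2)/6 = f(y).

An antiderivative is F(y) = -5*(exp(y/2)*sin(3*y**3/2 + 5*y**2/4 - 2*y - 5/3) - 1)*exp(-y/2)/3.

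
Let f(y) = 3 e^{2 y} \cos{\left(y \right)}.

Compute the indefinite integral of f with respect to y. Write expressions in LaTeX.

F(y) = \frac{3 e^{2 y} \sin{\left(y \right)}}{5} + \frac{6 e^{2 y} \cos{\left(y \right)}}{5} + C

Whatever form F(y) takes, F'(y) = f(y) is non-negotiable.
Check: d/dy[\frac{3 e^{2 y} \sin{\left(y \right)}}{5} + \frac{6 e^{2 y} \cos{\left(y \right)}}{5}] = 3 e^{2 y} \cos{\left(y \right)} = f(y).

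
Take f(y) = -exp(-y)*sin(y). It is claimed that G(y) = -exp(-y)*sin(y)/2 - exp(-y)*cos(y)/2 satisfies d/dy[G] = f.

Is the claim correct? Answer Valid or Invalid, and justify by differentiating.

d/dy[G] = exp(-y)*sin(y)
d/dy[G] - f(y) = 2*exp(-y)*sin(y) != 0.

Invalid: d/dy[G] - f = 2*exp(-y)*sin(y), which is not 0.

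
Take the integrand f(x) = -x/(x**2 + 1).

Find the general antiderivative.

The substitution u = 3*x**2 + 3 works: f is exactly (dF/du)*(du/dx) for that inner function.
Check: d/dx[-log(3*x**2 + 3)/2] = -x/(x**2 + 1) = f(x).

F(x) = -log(3*x**2 + 3)/2 + C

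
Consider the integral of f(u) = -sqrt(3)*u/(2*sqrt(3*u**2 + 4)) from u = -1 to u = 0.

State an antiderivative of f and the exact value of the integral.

f matches the chain-rule pattern g'(h)*h' with inner function h(u) = u**2 + 4/3; substituting w = h(u) collapses the integral.
F(u) = -sqrt(u**2 + 4/3)/2 is an antiderivative of f.
Check: d/du[-sqrt(u**2 + 4/3)/2] = -sqrt(3)*u/(2*sqrt(3*u**2 + 4)) = f(u).
F(0) = -sqrt(3)/3; F(-1) = -sqrt(21)/6.
Integral = F(0) - F(-1) = -sqrt(3)/3 + sqrt(21)/6.

Antiderivative: F(u) = -sqrt(u**2 + 4/3)/2; value = -sqrt(3)/3 + sqrt(21)/6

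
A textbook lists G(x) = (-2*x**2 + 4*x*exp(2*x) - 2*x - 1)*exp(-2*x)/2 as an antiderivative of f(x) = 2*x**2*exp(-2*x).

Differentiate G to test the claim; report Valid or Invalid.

Invalid: d/dx[G] - f = 2, which is not 0.

d/dx[G] = (2*x**2 + 2*exp(2*x))*exp(-2*x)
d/dx[G] - f(x) = 2 != 0.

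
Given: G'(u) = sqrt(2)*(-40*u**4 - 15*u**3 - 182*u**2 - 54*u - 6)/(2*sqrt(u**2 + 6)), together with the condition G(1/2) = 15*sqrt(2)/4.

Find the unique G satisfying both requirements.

Recognize the product-rule pattern: G'(u) = v'r + vr' with v = 2*sqrt(u**2/2 + 3), r = -5*u**3 - 5*u**2/2 - u/2 + 3, so integration by parts undoes it.
A general antiderivative is 2*sqrt(u**2/2 + 3)*(-5*u**3 - 5*u**2/2 - u/2 + 3) + C.
The condition gives C = 15*sqrt(2)/4 - (15*sqrt(2)/4) = 0.
So G(u) = 2*sqrt(u**2/2 + 3)*(-5*u**3 - 5*u**2/2 - u/2 + 3).
Check: d/du[2*sqrt(u**2/2 + 3)*(-5*u**3 - 5*u**2/2 - u/2 + 3)] = sqrt(2)*(-40*u**4 - 15*u**3 - 182*u**2 - 54*u - 6)/(2*sqrt(u**2 + 6)) = G'(u).

G(u) = 2*sqrt(u**2/2 + 3)*(-5*u**3 - 5*u**2/2 - u/2 + 3)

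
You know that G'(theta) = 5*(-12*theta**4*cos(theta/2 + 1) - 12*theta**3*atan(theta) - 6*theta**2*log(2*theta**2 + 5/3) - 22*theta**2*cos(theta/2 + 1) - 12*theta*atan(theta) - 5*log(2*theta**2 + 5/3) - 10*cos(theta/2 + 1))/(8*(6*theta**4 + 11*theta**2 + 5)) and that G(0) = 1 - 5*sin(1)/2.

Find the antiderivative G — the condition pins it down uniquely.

The proposed G(theta) is checked by its d/dtheta: the result must match the given G'(theta).
A general antiderivative is -5*log(2*theta**2 + 5/3)*atan(theta)/8 - 5*sin(theta/2 + 1)/2 + C.
The condition gives C = 1 - 5*sin(1)/2 - (-5*sin(1)/2) = 1.
So G(theta) = -(5*log(2*theta**2 + 5/3)*atan(theta) + 20*sin(theta/2 + 1) - 8)/8.
Check: d/dtheta[-(5*log(2*theta**2 + 5/3)*atan(theta) + 20*sin(theta/2 + 1) - 8)/8] = (-60*theta**4*cos(theta/2 + 1) - 60*theta**3*atan(theta) - 30*theta**2*log(2*theta**2 + 5/3) - 110*theta**2*cos(theta/2 + 1) - 60*theta*atan(theta) - 25*log(2*theta**2 + 5/3) - 50*cos(theta/2 + 1))/(48*theta**4 + 88*theta**2 + 40), which equals G'(theta).

G(theta) = -(5*log(2*theta**2 + 5/3)*atan(theta) + 20*sin(theta/2 + 1) - 8)/8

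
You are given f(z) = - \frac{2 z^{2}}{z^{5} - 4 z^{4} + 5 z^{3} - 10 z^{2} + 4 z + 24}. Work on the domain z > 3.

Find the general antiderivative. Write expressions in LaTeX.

The denominator factors as \left(z - 3\right) \left(z - 2\right) \left(z + 1\right) \left(z^{2} + 4\right); partial fractions split f into directly integrable pieces: \frac{3 z + 22}{65 \left(z^{2} + 4\right)} - \frac{1}{30 \left(z + 1\right)} + \frac{1}{3 \left(z - 2\right)} - \frac{9}{26 \left(z - 3\right)}.
Check: d/dz[\frac{- 135 \log{\left(z - 3 \right)} + 130 \log{\left(z - 2 \right)} - 13 \log{\left(z + 1 \right)} + 9 \log{\left(z^{2} + 4 \right)} + 66 \operatorname{atan}{\left(\frac{z}{2} \right)}}{390}] = - \frac{2 z^{2}}{z^{5} - 4 z^{4} + 5 z^{3} - 10 z^{2} + 4 z + 24} = f(z).

F(z) = \frac{- 135 \log{\left(z - 3 \right)} + 130 \log{\left(z - 2 \right)} - 13 \log{\left(z + 1 \right)} + 9 \log{\left(z^{2} + 4 \right)} + 66 \operatorname{atan}{\left(\frac{z}{2} \right)}}{390} + C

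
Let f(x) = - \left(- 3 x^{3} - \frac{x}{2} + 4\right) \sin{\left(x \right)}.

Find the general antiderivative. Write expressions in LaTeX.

F(x) = - \frac{6 x^{3} \cos{\left(x \right)} - 18 x^{2} \sin{\left(x \right)} - 35 x \cos{\left(x \right)} + 35 \sin{\left(x \right)} - 8 \cos{\left(x \right)}}{2} + C

Since d/dx undoes antidifferentiation here, F'(x) = f(x) is required of F(x).
Check: d/dx[- \frac{6 x^{3} \cos{\left(x \right)} - 18 x^{2} \sin{\left(x \right)} - 35 x \cos{\left(x \right)} + 35 \sin{\left(x \right)} - 8 \cos{\left(x \right)}}{2}] = 3 x^{3} \sin{\left(x \right)} + \frac{x \sin{\left(x \right)}}{2} - 4 \sin{\left(x \right)}, which equals f(x).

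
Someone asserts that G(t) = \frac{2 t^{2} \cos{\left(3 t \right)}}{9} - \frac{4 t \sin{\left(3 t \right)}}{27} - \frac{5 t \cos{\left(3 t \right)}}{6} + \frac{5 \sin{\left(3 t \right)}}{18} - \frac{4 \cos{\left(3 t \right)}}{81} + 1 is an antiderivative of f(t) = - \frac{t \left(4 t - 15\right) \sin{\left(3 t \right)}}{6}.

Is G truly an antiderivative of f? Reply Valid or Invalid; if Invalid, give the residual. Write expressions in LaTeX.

d/dt[G] = - \frac{2 t^{2} \sin{\left(3 t \right)}}{3} + \frac{5 t \sin{\left(3 t \right)}}{2}
This equals f(t) exactly, so the claim holds.

Valid - the claim checks out under differentiation.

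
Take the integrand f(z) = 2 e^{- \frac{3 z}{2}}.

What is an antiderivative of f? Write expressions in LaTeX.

For F(z) to be correct the identity F'(z) - f(z) = 0 must hold.
Check: d/dz[- \frac{4 e^{- \frac{3 z}{2}}}{3}] = 2 e^{- \frac{3 z}{2}} = f(z).

An antiderivative is F(z) = - \frac{4 e^{- \frac{3 z}{2}}}{3}.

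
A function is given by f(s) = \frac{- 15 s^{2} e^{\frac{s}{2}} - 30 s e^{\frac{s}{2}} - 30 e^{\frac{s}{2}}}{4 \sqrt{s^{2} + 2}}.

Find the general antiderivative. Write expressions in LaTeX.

Recognize the product-rule pattern: f = u'v + uv' with u = - \frac{15 \sqrt{s^{2} + 2}}{2}, v = e^{\frac{s}{2}}, so integration by parts undoes it.
Check: d/ds[- \frac{15 \sqrt{s^{2} + 2} e^{\frac{s}{2}}}{2}] = \frac{- 15 s^{2} e^{\frac{s}{2}} - 30 s e^{\frac{s}{2}} - 30 e^{\frac{s}{2}}}{4 \sqrt{s^{2} + 2}} = f(s).

F(s) = - \frac{15 \sqrt{s^{2} + 2} e^{\frac{s}{2}}}{2} + C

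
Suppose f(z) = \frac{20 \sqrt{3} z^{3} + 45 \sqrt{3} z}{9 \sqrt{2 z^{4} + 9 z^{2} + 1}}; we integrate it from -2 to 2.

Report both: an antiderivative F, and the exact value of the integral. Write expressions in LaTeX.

The substitution u = \frac{2 z^{4}}{3} + 3 z^{2} + \frac{1}{3} works: f is exactly (dF/du)*(du/dz) for that inner function.
F(z) = \frac{5 \sqrt{\frac{2 z^{4}}{3} + 3 z^{2} + \frac{1}{3}}}{3} is an antiderivative of f.
Check: d/dz[\frac{5 \sqrt{\frac{2 z^{4}}{3} + 3 z^{2} + \frac{1}{3}}}{3}] = \frac{20 \sqrt{3} z^{3} + 45 \sqrt{3} z}{9 \sqrt{2 z^{4} + 9 z^{2} + 1}} = f(z).
F(2) = \frac{5 \sqrt{23}}{3}; F(-2) = \frac{5 \sqrt{23}}{3}.
Integral = F(2) - F(-2) = 0.

Antiderivative: F(z) = \frac{5 \sqrt{\frac{2 z^{4}}{3} + 3 z^{2} + \frac{1}{3}}}{3}; value = 0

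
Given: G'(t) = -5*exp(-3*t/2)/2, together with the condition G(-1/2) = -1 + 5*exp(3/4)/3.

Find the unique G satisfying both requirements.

The proposed G(t) is checked by its d/dt: the result must match the given G'(t).
A general antiderivative is 5*exp(-3*t/2)/3 + C.
The condition gives C = -1 + 5*exp(3/4)/3 - (5*exp(3/4)/3) = -1.
So G(t) = -(3*exp(3*t/2) - 5)*exp(-3*t/2)/3.
Check: d/dt[-(3*exp(3*t/2) - 5)*exp(-3*t/2)/3] = -5*exp(-3*t/2)/2 = G'(t).

G(t) = -(3*exp(3*t/2) - 5)*exp(-3*t/2)/3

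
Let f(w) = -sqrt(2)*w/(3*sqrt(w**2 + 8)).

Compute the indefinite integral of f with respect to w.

The substitution u = w**2/2 + 4 works: f is exactly (dF/du)*(du/dw) for that inner function.
Check: d/dw[-2*sqrt(w**2/2 + 4)/3] = -sqrt(2)*w/(3*sqrt(w**2 + 8)) = f(w).

F(w) = -2*sqrt(w**2/2 + 4)/3 + C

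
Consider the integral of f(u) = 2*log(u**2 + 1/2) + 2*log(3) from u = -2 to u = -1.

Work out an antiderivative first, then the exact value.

Antiderivative: F(u) = 2*u*log(u**2 + 1/2) - 4*u + 2*u*log(3) + 2*sqrt(2)*atan(sqrt(2)*u); value = -4 - 2*log(9/2) - 2*sqrt(2)*atan(sqrt(2)) + 2*sqrt(2)*atan(2*sqrt(2)) + 4*log(27/2)

For F(u) to be correct the identity F'(u) - f(u) = 0 must hold.
F(u) = 2*u*log(u**2 + 1/2) - 4*u + 2*u*log(3) + 2*sqrt(2)*atan(sqrt(2)*u) is an antiderivative of f.
Check: d/du[2*u*log(u**2 + 1/2) - 4*u + 2*u*log(3) + 2*sqrt(2)*atan(sqrt(2)*u)] = 2*log(u**2 + 1/2) + 2*log(3) = f(u).
F(-1) = -2*sqrt(2)*atan(sqrt(2)) - 2*log(3) - 2*log(3/2) + 4; F(-2) = -4*log(9/2) - 4*log(3) - 2*sqrt(2)*atan(2*sqrt(2)) + 8.
Integral = F(-1) - F(-2) = -4 - 2*log(9/2) - 2*sqrt(2)*atan(sqrt(2)) + 2*sqrt(2)*atan(2*sqrt(2)) + 4*log(27/2).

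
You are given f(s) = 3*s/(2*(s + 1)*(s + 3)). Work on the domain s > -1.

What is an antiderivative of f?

Factor the denominator (2*(s + 1)*(s + 3)) and decompose: f = 9/(4*(s + 3)) - 3/(4*(s + 1)); each piece integrates to a log, atan, or power term.
Check: d/ds[-3*log(s + 1)/4 + 9*log(s + 3)/4] = 3*s/(2*s**2 + 8*s + 6), which equals f(s).

An antiderivative is F(s) = -3*log(s + 1)/4 + 9*log(s + 3)/4.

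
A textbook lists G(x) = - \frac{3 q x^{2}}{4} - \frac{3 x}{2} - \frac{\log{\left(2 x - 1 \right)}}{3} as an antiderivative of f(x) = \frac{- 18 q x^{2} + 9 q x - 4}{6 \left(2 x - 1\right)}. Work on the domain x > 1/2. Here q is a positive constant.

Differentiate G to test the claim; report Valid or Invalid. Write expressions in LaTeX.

d/dx[G] = \frac{- 18 q x^{2} + 9 q x - 18 x + 5}{12 x - 6}
d/dx[G] - f(x) = - \frac{3}{2} != 0.

Invalid: d/dx[G] - f = - \frac{3}{2}, which is not 0.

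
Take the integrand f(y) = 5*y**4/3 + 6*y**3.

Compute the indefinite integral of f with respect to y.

Integrate term by term and add the pieces.
Check: d/dy[y**5/3 + 3*y**4/2] = 5*y**4/3 + 6*y**3 = f(y).

F(y) = y**5/3 + 3*y**4/2 + C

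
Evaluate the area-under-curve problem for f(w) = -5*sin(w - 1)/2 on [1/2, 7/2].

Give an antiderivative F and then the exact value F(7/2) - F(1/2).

An antiderivative F(w) passes only if d/dw[F] lands on f(w) exactly.
F(w) = 5*cos(w - 1)/2 is an antiderivative of f.
Check: d/dw[5*cos(w - 1)/2] = -5*sin(w - 1)/2 = f(w).
F(7/2) = 5*cos(5/2)/2; F(1/2) = 5*cos(1/2)/2.
Integral = F(7/2) - F(1/2) = -5*cos(1/2)/2 + 5*cos(5/2)/2.

Antiderivative: F(w) = 5*cos(w - 1)/2; value = -5*cos(1/2)/2 + 5*cos(5/2)/2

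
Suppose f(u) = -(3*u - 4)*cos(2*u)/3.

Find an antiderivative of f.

An antiderivative F(u) passes only if d/du[F] lands on f(u) exactly.
Check: d/du[-(6*u*sin(2*u) - 8*sin(2*u) + 3*cos(2*u))/12] = -u*cos(2*u) + 4*cos(2*u)/3, which equals f(u).

An antiderivative is F(u) = -(6*u*sin(2*u) - 8*sin(2*u) + 3*cos(2*u))/12.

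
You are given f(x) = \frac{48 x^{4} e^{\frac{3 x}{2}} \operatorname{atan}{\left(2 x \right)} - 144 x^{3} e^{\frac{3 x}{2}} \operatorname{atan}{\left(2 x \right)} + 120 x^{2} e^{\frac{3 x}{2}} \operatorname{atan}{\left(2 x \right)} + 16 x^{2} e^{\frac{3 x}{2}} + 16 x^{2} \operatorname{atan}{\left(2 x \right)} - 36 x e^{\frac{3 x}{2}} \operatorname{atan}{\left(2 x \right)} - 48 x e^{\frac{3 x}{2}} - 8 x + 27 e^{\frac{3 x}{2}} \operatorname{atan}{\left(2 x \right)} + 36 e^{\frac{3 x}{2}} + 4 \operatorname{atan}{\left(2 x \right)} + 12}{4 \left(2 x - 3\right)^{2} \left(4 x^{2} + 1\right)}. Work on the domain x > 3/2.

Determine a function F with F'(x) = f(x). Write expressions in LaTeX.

Recognize the product-rule pattern: f = u'v + uv' with u = \frac{e^{\frac{3 x}{2}}}{2} - \frac{1}{2 \left(2 x - 3\right)}, v = \operatorname{atan}{\left(2 x \right)}, so integration by parts undoes it.
Check: d/dx[\frac{2 x e^{\frac{3 x}{2}} \operatorname{atan}{\left(2 x \right)} - 3 e^{\frac{3 x}{2}} \operatorname{atan}{\left(2 x \right)} - \operatorname{atan}{\left(2 x \right)}}{4 x - 6}] = \frac{48 x^{4} e^{\frac{3 x}{2}} \operatorname{atan}{\left(2 x \right)} - 144 x^{3} e^{\frac{3 x}{2}} \operatorname{atan}{\left(2 x \right)} + 120 x^{2} e^{\frac{3 x}{2}} \operatorname{atan}{\left(2 x \right)} + 16 x^{2} e^{\frac{3 x}{2}} + 16 x^{2} \operatorname{atan}{\left(2 x \right)} - 36 x e^{\frac{3 x}{2}} \operatorname{atan}{\left(2 x \right)} - 48 x e^{\frac{3 x}{2}} - 8 x + 27 e^{\frac{3 x}{2}} \operatorname{atan}{\left(2 x \right)} + 36 e^{\frac{3 x}{2}} + 4 \operatorname{atan}{\left(2 x \right)} + 12}{64 x^{4} - 192 x^{3} + 160 x^{2} - 48 x + 36}, which equals f(x).

An antiderivative is F(x) = \frac{2 x e^{\frac{3 x}{2}} \operatorname{atan}{\left(2 x \right)} - 3 e^{\frac{3 x}{2}} \operatorname{atan}{\left(2 x \right)} - \operatorname{atan}{\left(2 x \right)}}{4 x - 6}.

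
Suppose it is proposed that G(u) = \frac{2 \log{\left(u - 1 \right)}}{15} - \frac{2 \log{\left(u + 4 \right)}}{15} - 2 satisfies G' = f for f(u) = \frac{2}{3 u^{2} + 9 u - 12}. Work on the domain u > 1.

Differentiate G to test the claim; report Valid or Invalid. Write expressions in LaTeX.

d/du[G] = \frac{2}{3 u^{2} + 9 u - 12}
This equals f(u) exactly, so the claim holds.

Valid. The derivative of G reproduces f.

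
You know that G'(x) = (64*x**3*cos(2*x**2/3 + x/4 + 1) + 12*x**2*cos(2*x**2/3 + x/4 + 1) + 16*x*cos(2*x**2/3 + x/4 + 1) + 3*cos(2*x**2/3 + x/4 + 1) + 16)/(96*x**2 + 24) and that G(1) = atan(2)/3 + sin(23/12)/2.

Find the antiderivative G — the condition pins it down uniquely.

Recover the given G'(x) by differentiating a candidate G(x); any mismatch rules it out.
A general antiderivative is sin(2*x**2/3 + x/4 + 1)/2 + atan(2*x)/3 + C.
The condition gives C = atan(2)/3 + sin(23/12)/2 - (atan(2)/3 + sin(23/12)/2) = 0.
So G(x) = sin(2*x**2/3 + x/4 + 1)/2 + atan(2*x)/3.
Check: d/dx[sin(2*x**2/3 + x/4 + 1)/2 + atan(2*x)/3] = (64*x**3*cos(2*x**2/3 + x/4 + 1) + 12*x**2*cos(2*x**2/3 + x/4 + 1) + 16*x*cos(2*x**2/3 + x/4 + 1) + 3*cos(2*x**2/3 + x/4 + 1) + 16)/(96*x**2 + 24) = G'(x).

G(x) = sin(2*x**2/3 + x/4 + 1)/2 + atan(2*x)/3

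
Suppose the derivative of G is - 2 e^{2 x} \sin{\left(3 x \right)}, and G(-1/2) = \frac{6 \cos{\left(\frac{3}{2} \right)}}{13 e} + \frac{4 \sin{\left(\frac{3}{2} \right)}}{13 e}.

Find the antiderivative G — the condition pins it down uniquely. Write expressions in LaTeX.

Differentiate the proposed G(x) back; it has to land on the given G'(x).
A general antiderivative is - \frac{4 e^{2 x} \sin{\left(3 x \right)}}{13} + \frac{6 e^{2 x} \cos{\left(3 x \right)}}{13} + C.
The condition gives C = \frac{6 \cos{\left(\frac{3}{2} \right)}}{13 e} + \frac{4 \sin{\left(\frac{3}{2} \right)}}{13 e} - (\frac{6 \cos{\left(\frac{3}{2} \right)}}{13 e} + \frac{4 \sin{\left(\frac{3}{2} \right)}}{13 e}) = 0.
So G(x) = - \frac{4 e^{2 x} \sin{\left(3 x \right)}}{13} + \frac{6 e^{2 x} \cos{\left(3 x \right)}}{13}.
Check: d/dx[- \frac{4 e^{2 x} \sin{\left(3 x \right)}}{13} + \frac{6 e^{2 x} \cos{\left(3 x \right)}}{13}] = - 2 e^{2 x} \sin{\left(3 x \right)} = G'(x).

G(x) = - \frac{4 e^{2 x} \sin{\left(3 x \right)}}{13} + \frac{6 e^{2 x} \cos{\left(3 x \right)}}{13}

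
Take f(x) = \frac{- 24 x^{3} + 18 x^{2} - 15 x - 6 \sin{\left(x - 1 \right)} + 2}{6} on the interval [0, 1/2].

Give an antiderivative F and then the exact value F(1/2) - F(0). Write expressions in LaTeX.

A first test for any F(x): its x-derivative must equal f(x) identically.
F(x) = - x^{4} + x^{3} - \frac{5 x^{2}}{4} + \frac{x}{3} + \cos{\left(x - 1 \right)} is an antiderivative of f.
Check: d/dx[- x^{4} + x^{3} - \frac{5 x^{2}}{4} + \frac{x}{3} + \cos{\left(x - 1 \right)}] = - 4 x^{3} + 3 x^{2} - \frac{5 x}{2} - \sin{\left(x - 1 \right)} + \frac{1}{3}, which equals f(x).
F(1/2) = - \frac{1}{12} + \cos{\left(\frac{1}{2} \right)}; F(0) = \cos{\left(1 \right)}.
Integral = F(1/2) - F(0) = - \cos{\left(1 \right)} - \frac{1}{12} + \cos{\left(\frac{1}{2} \right)}.

Antiderivative: F(x) = - x^{4} + x^{3} - \frac{5 x^{2}}{4} + \frac{x}{3} + \cos{\left(x - 1 \right)}; value = - \cos{\left(1 \right)} - \frac{1}{12} + \cos{\left(\frac{1}{2} \right)}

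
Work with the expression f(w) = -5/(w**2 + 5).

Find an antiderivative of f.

An antiderivative is F(w) = -sqrt(5)*atan(sqrt(5)*w/5).

For F(w) to be correct the identity F'(w) - f(w) = 0 must hold.
Check: d/dw[-sqrt(5)*atan(sqrt(5)*w/5)] = -5/(w**2 + 5) = f(w).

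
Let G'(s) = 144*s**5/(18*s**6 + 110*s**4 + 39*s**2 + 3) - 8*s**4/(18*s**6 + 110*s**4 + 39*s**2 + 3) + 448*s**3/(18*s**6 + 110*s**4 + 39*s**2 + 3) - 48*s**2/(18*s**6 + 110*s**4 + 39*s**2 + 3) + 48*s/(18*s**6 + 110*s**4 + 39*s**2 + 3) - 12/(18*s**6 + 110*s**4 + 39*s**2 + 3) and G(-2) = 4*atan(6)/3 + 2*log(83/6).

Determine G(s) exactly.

Integrate term by term and add the pieces.
A general antiderivative is 2*log(s**4/3 + 2*s**2 + 1/2) - 4*atan(3*s)/3 + C.
The condition gives C = 4*atan(6)/3 + 2*log(83/6) - (4*atan(6)/3 + 2*log(83/6)) = 0.
So G(s) = -2*(-3*log(s**4/3 + 2*s**2 + 1/2) + 2*atan(3*s))/3.
Check: d/ds[-2*(-3*log(s**4/3 + 2*s**2 + 1/2) + 2*atan(3*s))/3] = (144*s**5 - 8*s**4 + 448*s**3 - 48*s**2 + 48*s - 12)/(18*s**6 + 110*s**4 + 39*s**2 + 3), which equals G'(s).

G(s) = -2*(-3*log(s**4/3 + 2*s**2 + 1/2) + 2*atan(3*s))/3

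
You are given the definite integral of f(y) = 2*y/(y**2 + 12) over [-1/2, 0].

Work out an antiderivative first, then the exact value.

Antiderivative: F(y) = log(y**2/2 + 6); value = -log(49/8) + log(6)

The substitution u = y**2/2 + 6 works: f is exactly (dF/du)*(du/dy) for that inner function.
F(y) = log(y**2/2 + 6) is an antiderivative of f.
Check: d/dy[log(y**2/2 + 6)] = 2*y/(y**2 + 12) = f(y).
F(0) = log(6); F(-1/2) = log(49/8).
Integral = F(0) - F(-1/2) = -log(49/8) + log(6).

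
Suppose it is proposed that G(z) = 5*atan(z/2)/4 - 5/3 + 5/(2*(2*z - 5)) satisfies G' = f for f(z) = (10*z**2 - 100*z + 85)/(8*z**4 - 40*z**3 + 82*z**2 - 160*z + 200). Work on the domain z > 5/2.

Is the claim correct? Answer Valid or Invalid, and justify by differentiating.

d/dz[G] = (10*z**2 - 100*z + 85)/(8*z**4 - 40*z**3 + 82*z**2 - 160*z + 200)
This equals f(z) exactly, so the claim holds.

Valid - differentiating G returns exactly f.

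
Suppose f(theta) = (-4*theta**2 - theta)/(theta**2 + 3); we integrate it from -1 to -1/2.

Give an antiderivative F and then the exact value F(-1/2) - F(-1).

Differentiate the proposed F(theta) back; it has to land on f(theta) exactly.
F(theta) = -4*theta - log(theta**2 + 3)/2 + 4*sqrt(3)*atan(sqrt(3)*theta/3) is an antiderivative of f.
Check: d/dtheta[-4*theta - log(theta**2 + 3)/2 + 4*sqrt(3)*atan(sqrt(3)*theta/3)] = (-4*theta**2 - theta)/(theta**2 + 3) = f(theta).
F(-1/2) = -4*sqrt(3)*atan(sqrt(3)/6) - log(13/4)/2 + 2; F(-1) = -2*sqrt(3)*pi/3 - log(4)/2 + 4.
Integral = F(-1/2) - F(-1) = -2 - 4*sqrt(3)*atan(sqrt(3)/6) - log(13/4)/2 + log(4)/2 + 2*sqrt(3)*pi/3.

Antiderivative: F(theta) = -4*theta - log(theta**2 + 3)/2 + 4*sqrt(3)*atan(sqrt(3)*theta/3); value = -2 - 4*sqrt(3)*atan(sqrt(3)/6) - log(13/4)/2 + log(4)/2 + 2*sqrt(3)*pi/3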